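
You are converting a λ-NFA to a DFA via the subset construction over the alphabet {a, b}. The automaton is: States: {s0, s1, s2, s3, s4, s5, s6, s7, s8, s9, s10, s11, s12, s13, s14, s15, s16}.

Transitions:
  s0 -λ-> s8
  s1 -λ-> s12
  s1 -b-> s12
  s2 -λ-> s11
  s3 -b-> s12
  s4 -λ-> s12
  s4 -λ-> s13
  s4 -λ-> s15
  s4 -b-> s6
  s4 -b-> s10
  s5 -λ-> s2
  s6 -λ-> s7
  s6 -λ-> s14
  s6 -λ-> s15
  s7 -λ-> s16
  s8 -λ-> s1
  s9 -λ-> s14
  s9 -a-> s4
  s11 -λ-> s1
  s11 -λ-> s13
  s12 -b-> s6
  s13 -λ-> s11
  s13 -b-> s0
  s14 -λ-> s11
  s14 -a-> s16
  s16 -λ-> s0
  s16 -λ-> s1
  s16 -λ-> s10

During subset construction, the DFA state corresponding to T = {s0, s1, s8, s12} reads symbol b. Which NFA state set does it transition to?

{s0, s1, s6, s7, s8, s10, s11, s12, s13, s14, s15, s16}

s1 on b → {s12}.
s12 on b → {s6}.
No b-transition from s0, s8.
Union after reading b: {s6, s12}.
Now take the λ-closure:
From s6 via λ: add s7, s14, s15.
From s7 via λ: add s16.
From s14 via λ: add s11.
From s11 via λ: add s1, s13.
From s16 via λ: add s0, s10.
From s0 via λ: add s8.
No new states can be added; the closed set is {s0, s1, s6, s7, s8, s10, s11, s12, s13, s14, s15, s16}.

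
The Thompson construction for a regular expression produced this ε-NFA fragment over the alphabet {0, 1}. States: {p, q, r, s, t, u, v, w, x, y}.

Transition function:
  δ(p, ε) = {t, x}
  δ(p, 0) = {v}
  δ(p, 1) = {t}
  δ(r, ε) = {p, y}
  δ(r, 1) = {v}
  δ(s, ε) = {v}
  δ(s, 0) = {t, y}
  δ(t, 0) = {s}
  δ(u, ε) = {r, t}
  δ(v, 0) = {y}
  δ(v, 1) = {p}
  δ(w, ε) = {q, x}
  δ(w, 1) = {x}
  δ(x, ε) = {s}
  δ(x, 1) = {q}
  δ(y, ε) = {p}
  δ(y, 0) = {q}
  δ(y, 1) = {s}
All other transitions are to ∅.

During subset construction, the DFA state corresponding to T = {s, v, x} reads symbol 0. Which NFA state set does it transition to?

s on 0 → {t, y}.
v on 0 → {y}.
No 0-transition from x.
Union after reading 0: {t, y}.
Now take the ε-closure:
From y via ε: add p.
From p via ε: add x.
From x via ε: add s.
From s via ε: add v.
No new states can be added; the closed set is {p, s, t, v, x, y}.

{p, s, t, v, x, y}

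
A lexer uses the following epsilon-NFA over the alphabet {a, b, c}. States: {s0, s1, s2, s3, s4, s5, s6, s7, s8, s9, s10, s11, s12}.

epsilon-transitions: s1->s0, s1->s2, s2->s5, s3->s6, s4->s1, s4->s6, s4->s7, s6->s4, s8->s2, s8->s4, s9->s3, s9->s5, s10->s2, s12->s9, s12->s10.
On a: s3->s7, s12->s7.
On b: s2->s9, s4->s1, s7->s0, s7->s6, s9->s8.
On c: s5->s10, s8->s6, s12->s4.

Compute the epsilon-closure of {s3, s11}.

{s0, s1, s2, s3, s4, s5, s6, s7, s11}

Start with {s3, s11}.
From s3 via epsilon: add s6.
From s6 via epsilon: add s4.
From s4 via epsilon: add s1, s7.
From s1 via epsilon: add s0, s2.
From s2 via epsilon: add s5.
No new states can be added; the closed set is {s0, s1, s2, s3, s4, s5, s6, s7, s11}.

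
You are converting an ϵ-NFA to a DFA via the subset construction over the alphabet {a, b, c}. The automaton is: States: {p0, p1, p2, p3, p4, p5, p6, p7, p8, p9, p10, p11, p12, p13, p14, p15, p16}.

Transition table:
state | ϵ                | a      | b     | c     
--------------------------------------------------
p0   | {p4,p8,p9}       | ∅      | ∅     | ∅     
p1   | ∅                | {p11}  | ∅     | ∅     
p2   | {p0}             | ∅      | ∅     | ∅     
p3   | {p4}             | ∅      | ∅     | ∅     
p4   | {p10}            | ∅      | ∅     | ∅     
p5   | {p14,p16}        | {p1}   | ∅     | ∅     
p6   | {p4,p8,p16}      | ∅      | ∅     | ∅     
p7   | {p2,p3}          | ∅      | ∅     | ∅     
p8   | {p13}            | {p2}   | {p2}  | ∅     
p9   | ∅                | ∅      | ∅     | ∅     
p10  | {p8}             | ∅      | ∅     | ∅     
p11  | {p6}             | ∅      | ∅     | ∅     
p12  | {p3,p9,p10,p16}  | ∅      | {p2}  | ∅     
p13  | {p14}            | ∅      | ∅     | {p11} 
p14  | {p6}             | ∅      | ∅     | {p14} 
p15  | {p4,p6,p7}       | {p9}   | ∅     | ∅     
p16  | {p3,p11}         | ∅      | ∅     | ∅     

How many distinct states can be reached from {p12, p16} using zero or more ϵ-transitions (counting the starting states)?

11

Start with {p12, p16}.
From p12 via ϵ: add p3, p9, p10.
From p16 via ϵ: add p11.
From p3 via ϵ: add p4.
From p10 via ϵ: add p8.
From p11 via ϵ: add p6.
From p8 via ϵ: add p13.
From p13 via ϵ: add p14.
ϵ-closure = {p3, p4, p6, p8, p9, p10, p11, p12, p13, p14, p16}, which has 11 states.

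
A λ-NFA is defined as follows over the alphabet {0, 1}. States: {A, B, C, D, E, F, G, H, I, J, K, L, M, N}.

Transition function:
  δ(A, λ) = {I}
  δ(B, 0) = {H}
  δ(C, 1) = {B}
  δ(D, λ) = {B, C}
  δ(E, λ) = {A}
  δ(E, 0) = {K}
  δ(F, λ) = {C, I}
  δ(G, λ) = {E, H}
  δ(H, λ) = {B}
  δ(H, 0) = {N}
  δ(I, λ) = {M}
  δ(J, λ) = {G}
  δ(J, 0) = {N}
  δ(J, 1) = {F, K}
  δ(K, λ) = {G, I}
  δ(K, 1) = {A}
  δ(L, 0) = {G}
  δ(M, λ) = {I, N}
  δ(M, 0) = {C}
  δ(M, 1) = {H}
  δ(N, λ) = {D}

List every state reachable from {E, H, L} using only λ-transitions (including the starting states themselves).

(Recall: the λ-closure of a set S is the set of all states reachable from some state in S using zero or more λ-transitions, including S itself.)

{A, B, C, D, E, H, I, L, M, N}

Start with {E, H, L}.
From E via λ: add A.
From H via λ: add B.
From A via λ: add I.
From I via λ: add M.
From M via λ: add N.
From N via λ: add D.
From D via λ: add C.
No new states can be added; the closed set is {A, B, C, D, E, H, I, L, M, N}.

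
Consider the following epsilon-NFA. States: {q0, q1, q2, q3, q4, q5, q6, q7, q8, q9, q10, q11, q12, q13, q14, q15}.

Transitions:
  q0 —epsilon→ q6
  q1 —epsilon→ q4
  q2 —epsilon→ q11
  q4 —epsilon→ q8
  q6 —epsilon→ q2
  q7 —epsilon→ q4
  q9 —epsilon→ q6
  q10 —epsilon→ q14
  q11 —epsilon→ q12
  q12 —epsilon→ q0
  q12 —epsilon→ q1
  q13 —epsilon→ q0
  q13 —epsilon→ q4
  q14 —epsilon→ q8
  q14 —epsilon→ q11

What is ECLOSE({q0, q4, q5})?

Start with {q0, q4, q5}.
From q0 via epsilon: add q6.
From q4 via epsilon: add q8.
From q6 via epsilon: add q2.
From q2 via epsilon: add q11.
From q11 via epsilon: add q12.
From q12 via epsilon: add q1.
No new states can be added; the closed set is {q0, q1, q2, q4, q5, q6, q8, q11, q12}.

{q0, q1, q2, q4, q5, q6, q8, q11, q12}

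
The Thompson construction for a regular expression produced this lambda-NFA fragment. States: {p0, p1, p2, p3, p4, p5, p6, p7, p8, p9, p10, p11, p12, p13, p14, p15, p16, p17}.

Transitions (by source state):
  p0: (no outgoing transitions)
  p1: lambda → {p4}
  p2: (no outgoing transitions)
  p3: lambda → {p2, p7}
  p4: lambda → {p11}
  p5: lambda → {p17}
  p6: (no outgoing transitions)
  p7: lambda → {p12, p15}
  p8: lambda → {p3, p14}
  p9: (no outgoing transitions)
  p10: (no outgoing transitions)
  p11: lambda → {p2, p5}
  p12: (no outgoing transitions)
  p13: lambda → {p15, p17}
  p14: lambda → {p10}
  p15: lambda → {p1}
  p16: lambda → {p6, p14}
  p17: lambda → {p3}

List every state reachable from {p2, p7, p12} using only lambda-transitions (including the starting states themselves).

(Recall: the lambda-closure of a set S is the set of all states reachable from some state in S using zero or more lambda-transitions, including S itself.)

{p1, p2, p3, p4, p5, p7, p11, p12, p15, p17}

Start with {p2, p7, p12}.
From p7 via lambda: add p15.
From p15 via lambda: add p1.
From p1 via lambda: add p4.
From p4 via lambda: add p11.
From p11 via lambda: add p5.
From p5 via lambda: add p17.
From p17 via lambda: add p3.
No new states can be added; the closed set is {p1, p2, p3, p4, p5, p7, p11, p12, p15, p17}.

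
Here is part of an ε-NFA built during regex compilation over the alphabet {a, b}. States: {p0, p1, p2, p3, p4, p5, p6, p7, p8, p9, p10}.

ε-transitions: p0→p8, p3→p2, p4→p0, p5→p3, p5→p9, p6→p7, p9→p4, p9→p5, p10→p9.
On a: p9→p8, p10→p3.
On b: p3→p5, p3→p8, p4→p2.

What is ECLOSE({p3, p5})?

Start with {p3, p5}.
From p3 via ε: add p2.
From p5 via ε: add p9.
From p9 via ε: add p4.
From p4 via ε: add p0.
From p0 via ε: add p8.
No new states can be added; the closed set is {p0, p2, p3, p4, p5, p8, p9}.

{p0, p2, p3, p4, p5, p8, p9}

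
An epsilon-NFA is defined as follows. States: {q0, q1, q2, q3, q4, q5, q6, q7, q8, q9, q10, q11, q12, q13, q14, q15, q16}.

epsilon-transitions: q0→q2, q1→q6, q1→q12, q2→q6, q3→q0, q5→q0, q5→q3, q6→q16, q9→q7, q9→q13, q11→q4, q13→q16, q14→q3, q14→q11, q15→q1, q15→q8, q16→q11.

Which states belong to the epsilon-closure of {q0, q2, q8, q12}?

Start with {q0, q2, q8, q12}.
From q2 via epsilon: add q6.
From q6 via epsilon: add q16.
From q16 via epsilon: add q11.
From q11 via epsilon: add q4.
No new states can be added; the closed set is {q0, q2, q4, q6, q8, q11, q12, q16}.

{q0, q2, q4, q6, q8, q11, q12, q16}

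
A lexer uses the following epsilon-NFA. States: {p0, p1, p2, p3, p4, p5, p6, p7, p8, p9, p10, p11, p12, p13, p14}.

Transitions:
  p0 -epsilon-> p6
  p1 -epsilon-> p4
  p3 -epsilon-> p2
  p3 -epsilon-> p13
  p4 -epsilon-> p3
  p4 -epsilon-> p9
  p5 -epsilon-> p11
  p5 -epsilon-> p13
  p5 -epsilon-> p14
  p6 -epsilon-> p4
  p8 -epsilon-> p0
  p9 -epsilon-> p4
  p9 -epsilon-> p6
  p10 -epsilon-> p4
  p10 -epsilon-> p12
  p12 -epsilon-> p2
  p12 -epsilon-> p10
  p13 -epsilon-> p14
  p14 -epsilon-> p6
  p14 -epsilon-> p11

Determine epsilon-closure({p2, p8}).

Start with {p2, p8}.
From p8 via epsilon: add p0.
From p0 via epsilon: add p6.
From p6 via epsilon: add p4.
From p4 via epsilon: add p3, p9.
From p3 via epsilon: add p13.
From p13 via epsilon: add p14.
From p14 via epsilon: add p11.
No new states can be added; the closed set is {p0, p2, p3, p4, p6, p8, p9, p11, p13, p14}.

{p0, p2, p3, p4, p6, p8, p9, p11, p13, p14}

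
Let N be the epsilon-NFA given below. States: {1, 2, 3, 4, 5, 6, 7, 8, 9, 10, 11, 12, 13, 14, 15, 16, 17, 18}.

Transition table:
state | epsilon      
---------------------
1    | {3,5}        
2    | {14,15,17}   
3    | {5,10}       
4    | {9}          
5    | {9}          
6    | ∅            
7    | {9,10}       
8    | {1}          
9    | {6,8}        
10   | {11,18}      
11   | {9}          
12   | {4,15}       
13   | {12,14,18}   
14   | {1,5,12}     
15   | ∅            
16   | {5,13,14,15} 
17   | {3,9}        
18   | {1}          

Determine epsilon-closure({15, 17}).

Start with {15, 17}.
From 17 via epsilon: add 3, 9.
From 3 via epsilon: add 5, 10.
From 9 via epsilon: add 6, 8.
From 8 via epsilon: add 1.
From 10 via epsilon: add 11, 18.
No new states can be added; the closed set is {1, 3, 5, 6, 8, 9, 10, 11, 15, 17, 18}.

{1, 3, 5, 6, 8, 9, 10, 11, 15, 17, 18}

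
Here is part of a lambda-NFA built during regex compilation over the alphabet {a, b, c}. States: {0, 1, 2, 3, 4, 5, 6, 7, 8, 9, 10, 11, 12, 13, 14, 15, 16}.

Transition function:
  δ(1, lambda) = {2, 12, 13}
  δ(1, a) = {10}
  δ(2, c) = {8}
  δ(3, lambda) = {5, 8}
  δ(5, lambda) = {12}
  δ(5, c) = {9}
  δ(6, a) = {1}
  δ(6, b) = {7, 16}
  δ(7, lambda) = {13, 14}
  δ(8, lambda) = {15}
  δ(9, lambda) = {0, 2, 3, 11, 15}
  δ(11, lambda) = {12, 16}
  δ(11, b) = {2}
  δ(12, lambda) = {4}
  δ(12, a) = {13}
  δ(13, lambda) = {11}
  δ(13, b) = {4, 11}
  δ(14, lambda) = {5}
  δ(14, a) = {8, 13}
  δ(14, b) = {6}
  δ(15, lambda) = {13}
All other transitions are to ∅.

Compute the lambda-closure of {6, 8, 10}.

{4, 6, 8, 10, 11, 12, 13, 15, 16}

Start with {6, 8, 10}.
From 8 via lambda: add 15.
From 15 via lambda: add 13.
From 13 via lambda: add 11.
From 11 via lambda: add 12, 16.
From 12 via lambda: add 4.
No new states can be added; the closed set is {4, 6, 8, 10, 11, 12, 13, 15, 16}.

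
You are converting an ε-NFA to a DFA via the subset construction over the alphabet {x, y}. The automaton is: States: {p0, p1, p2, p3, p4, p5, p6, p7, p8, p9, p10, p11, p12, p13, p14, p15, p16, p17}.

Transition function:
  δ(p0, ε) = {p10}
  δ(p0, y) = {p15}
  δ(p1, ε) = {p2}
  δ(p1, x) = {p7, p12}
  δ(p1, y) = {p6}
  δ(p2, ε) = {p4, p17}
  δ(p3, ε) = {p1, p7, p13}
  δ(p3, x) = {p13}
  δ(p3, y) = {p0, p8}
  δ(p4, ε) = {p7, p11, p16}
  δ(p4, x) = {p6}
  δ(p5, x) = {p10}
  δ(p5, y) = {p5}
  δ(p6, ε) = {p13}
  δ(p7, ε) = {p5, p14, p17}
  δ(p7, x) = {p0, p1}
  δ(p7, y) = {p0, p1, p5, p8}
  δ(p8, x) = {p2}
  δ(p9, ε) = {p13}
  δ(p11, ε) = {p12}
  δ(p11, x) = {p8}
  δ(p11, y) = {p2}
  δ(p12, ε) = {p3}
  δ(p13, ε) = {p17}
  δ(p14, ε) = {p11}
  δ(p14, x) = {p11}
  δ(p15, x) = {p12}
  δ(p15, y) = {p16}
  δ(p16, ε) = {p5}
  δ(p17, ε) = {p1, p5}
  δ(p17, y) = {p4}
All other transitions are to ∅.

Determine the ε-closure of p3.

{p1, p2, p3, p4, p5, p7, p11, p12, p13, p14, p16, p17}

Start with {p3}.
From p3 via ε: add p1, p7, p13.
From p1 via ε: add p2.
From p7 via ε: add p5, p14, p17.
From p2 via ε: add p4.
From p14 via ε: add p11.
From p4 via ε: add p16.
From p11 via ε: add p12.
No new states can be added; the closed set is {p1, p2, p3, p4, p5, p7, p11, p12, p13, p14, p16, p17}.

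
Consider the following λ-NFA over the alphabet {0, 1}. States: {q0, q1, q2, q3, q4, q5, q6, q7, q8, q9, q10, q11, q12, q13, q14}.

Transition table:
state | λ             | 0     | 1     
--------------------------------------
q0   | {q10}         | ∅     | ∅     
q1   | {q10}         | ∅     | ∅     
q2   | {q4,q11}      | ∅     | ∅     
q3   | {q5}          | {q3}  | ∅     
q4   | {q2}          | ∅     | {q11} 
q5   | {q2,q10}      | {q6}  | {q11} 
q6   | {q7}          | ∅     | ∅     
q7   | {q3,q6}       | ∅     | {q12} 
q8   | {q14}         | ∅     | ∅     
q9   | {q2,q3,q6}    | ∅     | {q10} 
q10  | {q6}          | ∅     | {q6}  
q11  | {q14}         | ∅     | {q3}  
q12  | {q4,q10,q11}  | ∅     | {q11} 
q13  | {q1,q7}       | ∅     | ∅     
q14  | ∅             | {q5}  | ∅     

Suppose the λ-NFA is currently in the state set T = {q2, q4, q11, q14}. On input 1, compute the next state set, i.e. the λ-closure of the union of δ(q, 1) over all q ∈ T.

q4 on 1 → {q11}.
q11 on 1 → {q3}.
No 1-transition from q2, q14.
Union after reading 1: {q3, q11}.
Now take the λ-closure:
From q3 via λ: add q5.
From q11 via λ: add q14.
From q5 via λ: add q2, q10.
From q2 via λ: add q4.
From q10 via λ: add q6.
From q6 via λ: add q7.
No new states can be added; the closed set is {q2, q3, q4, q5, q6, q7, q10, q11, q14}.

{q2, q3, q4, q5, q6, q7, q10, q11, q14}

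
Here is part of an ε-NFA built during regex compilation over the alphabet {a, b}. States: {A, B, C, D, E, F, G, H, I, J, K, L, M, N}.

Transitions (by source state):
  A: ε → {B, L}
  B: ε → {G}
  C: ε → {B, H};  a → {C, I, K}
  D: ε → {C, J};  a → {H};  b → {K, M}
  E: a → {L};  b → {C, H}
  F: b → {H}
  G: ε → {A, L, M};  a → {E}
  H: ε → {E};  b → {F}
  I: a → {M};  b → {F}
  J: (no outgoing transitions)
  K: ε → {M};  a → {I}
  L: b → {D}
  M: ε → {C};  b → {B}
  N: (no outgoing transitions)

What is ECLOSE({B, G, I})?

Start with {B, G, I}.
From G via ε: add A, L, M.
From M via ε: add C.
From C via ε: add H.
From H via ε: add E.
No new states can be added; the closed set is {A, B, C, E, G, H, I, L, M}.

{A, B, C, E, G, H, I, L, M}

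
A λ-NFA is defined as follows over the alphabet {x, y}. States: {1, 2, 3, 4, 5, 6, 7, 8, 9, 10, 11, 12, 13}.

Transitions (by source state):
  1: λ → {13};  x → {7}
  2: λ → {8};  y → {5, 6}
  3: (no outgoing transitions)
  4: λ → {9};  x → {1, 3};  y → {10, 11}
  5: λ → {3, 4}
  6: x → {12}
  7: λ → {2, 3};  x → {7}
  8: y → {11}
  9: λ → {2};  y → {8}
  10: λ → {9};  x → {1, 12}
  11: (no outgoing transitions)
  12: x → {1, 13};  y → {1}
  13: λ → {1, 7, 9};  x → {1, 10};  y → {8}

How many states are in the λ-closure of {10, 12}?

5

Start with {10, 12}.
From 10 via λ: add 9.
From 9 via λ: add 2.
From 2 via λ: add 8.
λ-closure = {2, 8, 9, 10, 12}, which has 5 states.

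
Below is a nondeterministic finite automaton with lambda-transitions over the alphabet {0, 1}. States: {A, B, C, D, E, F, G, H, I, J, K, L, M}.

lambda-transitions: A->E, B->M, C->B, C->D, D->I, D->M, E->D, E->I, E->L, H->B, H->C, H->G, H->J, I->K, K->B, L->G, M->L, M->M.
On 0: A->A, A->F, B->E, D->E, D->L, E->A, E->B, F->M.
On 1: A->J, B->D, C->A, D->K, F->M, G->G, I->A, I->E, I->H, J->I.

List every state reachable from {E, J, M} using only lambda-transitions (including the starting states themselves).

Start with {E, J, M}.
From E via lambda: add D, I, L.
From I via lambda: add K.
From L via lambda: add G.
From K via lambda: add B.
No new states can be added; the closed set is {B, D, E, G, I, J, K, L, M}.

{B, D, E, G, I, J, K, L, M}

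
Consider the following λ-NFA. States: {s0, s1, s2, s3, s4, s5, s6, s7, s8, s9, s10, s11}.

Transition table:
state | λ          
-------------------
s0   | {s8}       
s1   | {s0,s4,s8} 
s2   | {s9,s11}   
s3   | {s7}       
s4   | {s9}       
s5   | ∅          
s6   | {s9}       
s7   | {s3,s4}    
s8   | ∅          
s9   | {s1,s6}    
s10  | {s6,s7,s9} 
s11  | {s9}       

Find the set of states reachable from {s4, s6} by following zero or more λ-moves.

{s0, s1, s4, s6, s8, s9}

Start with {s4, s6}.
From s4 via λ: add s9.
From s9 via λ: add s1.
From s1 via λ: add s0, s8.
No new states can be added; the closed set is {s0, s1, s4, s6, s8, s9}.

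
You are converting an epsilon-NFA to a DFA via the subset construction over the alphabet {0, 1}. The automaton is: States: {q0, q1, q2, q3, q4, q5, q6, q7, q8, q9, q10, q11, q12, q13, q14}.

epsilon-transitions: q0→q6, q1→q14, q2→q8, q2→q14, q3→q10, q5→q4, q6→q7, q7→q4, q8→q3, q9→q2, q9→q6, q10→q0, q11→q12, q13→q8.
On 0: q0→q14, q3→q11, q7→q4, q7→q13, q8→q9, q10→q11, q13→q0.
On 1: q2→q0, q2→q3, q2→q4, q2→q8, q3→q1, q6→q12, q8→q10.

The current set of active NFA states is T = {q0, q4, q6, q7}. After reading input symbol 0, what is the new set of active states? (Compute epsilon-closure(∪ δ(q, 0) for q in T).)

{q0, q3, q4, q6, q7, q8, q10, q13, q14}

q0 on 0 → {q14}.
q7 on 0 → {q4, q13}.
No 0-transition from q4, q6.
Union after reading 0: {q4, q13, q14}.
Now take the epsilon-closure:
From q13 via epsilon: add q8.
From q8 via epsilon: add q3.
From q3 via epsilon: add q10.
From q10 via epsilon: add q0.
From q0 via epsilon: add q6.
From q6 via epsilon: add q7.
No new states can be added; the closed set is {q0, q3, q4, q6, q7, q8, q10, q13, q14}.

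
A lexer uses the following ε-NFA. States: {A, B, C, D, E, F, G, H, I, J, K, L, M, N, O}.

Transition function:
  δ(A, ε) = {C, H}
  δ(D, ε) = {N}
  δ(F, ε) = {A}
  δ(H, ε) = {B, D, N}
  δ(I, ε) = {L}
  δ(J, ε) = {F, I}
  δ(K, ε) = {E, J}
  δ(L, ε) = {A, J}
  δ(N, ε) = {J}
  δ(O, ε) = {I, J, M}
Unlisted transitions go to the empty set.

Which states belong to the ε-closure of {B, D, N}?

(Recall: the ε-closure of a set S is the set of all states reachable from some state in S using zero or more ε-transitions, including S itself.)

Start with {B, D, N}.
From N via ε: add J.
From J via ε: add F, I.
From F via ε: add A.
From I via ε: add L.
From A via ε: add C, H.
No new states can be added; the closed set is {A, B, C, D, F, H, I, J, L, N}.

{A, B, C, D, F, H, I, J, L, N}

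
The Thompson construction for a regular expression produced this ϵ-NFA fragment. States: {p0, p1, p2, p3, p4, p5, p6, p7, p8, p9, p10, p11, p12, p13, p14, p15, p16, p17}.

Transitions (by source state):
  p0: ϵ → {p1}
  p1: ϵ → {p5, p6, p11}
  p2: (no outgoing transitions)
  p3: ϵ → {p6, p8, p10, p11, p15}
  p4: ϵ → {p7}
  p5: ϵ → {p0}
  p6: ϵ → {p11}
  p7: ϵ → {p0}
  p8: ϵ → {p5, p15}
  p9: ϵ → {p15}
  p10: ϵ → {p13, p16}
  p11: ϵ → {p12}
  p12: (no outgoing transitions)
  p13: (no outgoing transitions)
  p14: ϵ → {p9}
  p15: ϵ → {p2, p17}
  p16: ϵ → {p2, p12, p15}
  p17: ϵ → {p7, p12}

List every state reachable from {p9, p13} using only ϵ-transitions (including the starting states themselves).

{p0, p1, p2, p5, p6, p7, p9, p11, p12, p13, p15, p17}

Start with {p9, p13}.
From p9 via ϵ: add p15.
From p15 via ϵ: add p2, p17.
From p17 via ϵ: add p7, p12.
From p7 via ϵ: add p0.
From p0 via ϵ: add p1.
From p1 via ϵ: add p5, p6, p11.
No new states can be added; the closed set is {p0, p1, p2, p5, p6, p7, p9, p11, p12, p13, p15, p17}.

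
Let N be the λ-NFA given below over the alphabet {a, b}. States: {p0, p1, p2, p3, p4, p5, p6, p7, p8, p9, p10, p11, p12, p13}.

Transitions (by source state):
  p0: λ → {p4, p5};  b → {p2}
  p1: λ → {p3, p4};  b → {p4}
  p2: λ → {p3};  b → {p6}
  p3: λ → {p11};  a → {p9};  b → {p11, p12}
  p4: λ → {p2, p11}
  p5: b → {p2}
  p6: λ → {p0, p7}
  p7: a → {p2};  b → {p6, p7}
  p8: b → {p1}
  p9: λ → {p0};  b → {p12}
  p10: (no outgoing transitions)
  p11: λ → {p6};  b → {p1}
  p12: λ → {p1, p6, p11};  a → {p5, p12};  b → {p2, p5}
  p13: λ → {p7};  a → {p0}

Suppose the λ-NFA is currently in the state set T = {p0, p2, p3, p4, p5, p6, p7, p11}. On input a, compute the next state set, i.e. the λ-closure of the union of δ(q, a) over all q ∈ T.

p3 on a → {p9}.
p7 on a → {p2}.
No a-transition from p0, p2, p4, p5, p6, p11.
Union after reading a: {p2, p9}.
Now take the λ-closure:
From p2 via λ: add p3.
From p9 via λ: add p0.
From p0 via λ: add p4, p5.
From p3 via λ: add p11.
From p11 via λ: add p6.
From p6 via λ: add p7.
No new states can be added; the closed set is {p0, p2, p3, p4, p5, p6, p7, p9, p11}.

{p0, p2, p3, p4, p5, p6, p7, p9, p11}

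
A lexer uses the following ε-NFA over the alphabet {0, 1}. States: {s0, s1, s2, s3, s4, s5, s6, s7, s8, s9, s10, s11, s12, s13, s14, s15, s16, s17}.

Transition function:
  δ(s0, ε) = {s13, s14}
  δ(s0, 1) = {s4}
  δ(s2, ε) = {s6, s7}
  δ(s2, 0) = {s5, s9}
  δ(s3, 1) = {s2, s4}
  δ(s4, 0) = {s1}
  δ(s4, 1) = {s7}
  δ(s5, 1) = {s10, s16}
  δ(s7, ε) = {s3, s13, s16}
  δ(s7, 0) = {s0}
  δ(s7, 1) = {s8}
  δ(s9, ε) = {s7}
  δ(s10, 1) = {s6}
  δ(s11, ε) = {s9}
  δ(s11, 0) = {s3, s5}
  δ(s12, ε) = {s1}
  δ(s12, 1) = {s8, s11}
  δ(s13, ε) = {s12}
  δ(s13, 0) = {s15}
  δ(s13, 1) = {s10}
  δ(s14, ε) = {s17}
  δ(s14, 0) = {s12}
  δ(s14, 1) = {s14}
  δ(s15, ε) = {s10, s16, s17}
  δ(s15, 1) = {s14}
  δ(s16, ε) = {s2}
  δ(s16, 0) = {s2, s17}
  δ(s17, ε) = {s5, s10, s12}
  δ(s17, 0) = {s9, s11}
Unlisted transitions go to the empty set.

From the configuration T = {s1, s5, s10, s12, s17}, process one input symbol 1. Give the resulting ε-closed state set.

s5 on 1 → {s10, s16}.
s10 on 1 → {s6}.
s12 on 1 → {s8, s11}.
No 1-transition from s1, s17.
Union after reading 1: {s6, s8, s10, s11, s16}.
Now take the ε-closure:
From s11 via ε: add s9.
From s16 via ε: add s2.
From s2 via ε: add s7.
From s7 via ε: add s3, s13.
From s13 via ε: add s12.
From s12 via ε: add s1.
No new states can be added; the closed set is {s1, s2, s3, s6, s7, s8, s9, s10, s11, s12, s13, s16}.

{s1, s2, s3, s6, s7, s8, s9, s10, s11, s12, s13, s16}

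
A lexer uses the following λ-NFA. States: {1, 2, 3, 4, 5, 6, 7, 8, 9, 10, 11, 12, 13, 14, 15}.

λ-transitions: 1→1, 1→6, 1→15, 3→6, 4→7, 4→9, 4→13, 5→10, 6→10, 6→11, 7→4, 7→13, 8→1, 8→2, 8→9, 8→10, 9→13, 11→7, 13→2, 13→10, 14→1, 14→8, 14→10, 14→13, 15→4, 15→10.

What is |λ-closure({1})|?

Start with {1}.
From 1 via λ: add 6, 15.
From 6 via λ: add 10, 11.
From 15 via λ: add 4.
From 4 via λ: add 7, 9, 13.
From 13 via λ: add 2.
λ-closure = {1, 2, 4, 6, 7, 9, 10, 11, 13, 15}, which has 10 states.

10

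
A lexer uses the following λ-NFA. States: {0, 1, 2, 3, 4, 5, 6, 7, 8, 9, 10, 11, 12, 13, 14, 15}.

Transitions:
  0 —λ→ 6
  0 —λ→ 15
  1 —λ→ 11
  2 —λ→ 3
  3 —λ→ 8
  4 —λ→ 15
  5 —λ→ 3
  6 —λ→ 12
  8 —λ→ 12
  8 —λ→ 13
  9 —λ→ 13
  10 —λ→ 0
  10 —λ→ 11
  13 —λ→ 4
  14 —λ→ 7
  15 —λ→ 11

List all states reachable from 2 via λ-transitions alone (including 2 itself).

{2, 3, 4, 8, 11, 12, 13, 15}

Start with {2}.
From 2 via λ: add 3.
From 3 via λ: add 8.
From 8 via λ: add 12, 13.
From 13 via λ: add 4.
From 4 via λ: add 15.
From 15 via λ: add 11.
No new states can be added; the closed set is {2, 3, 4, 8, 11, 12, 13, 15}.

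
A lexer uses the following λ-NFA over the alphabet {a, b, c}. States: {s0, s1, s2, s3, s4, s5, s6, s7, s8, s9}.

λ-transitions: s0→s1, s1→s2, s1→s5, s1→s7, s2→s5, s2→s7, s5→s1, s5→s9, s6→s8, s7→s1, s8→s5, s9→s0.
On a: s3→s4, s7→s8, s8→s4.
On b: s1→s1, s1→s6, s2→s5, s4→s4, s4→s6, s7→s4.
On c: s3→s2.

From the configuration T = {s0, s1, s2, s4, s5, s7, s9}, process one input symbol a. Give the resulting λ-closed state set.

s7 on a → {s8}.
No a-transition from s0, s1, s2, s4, s5, s9.
Union after reading a: {s8}.
Now take the λ-closure:
From s8 via λ: add s5.
From s5 via λ: add s1, s9.
From s1 via λ: add s2, s7.
From s9 via λ: add s0.
No new states can be added; the closed set is {s0, s1, s2, s5, s7, s8, s9}.

{s0, s1, s2, s5, s7, s8, s9}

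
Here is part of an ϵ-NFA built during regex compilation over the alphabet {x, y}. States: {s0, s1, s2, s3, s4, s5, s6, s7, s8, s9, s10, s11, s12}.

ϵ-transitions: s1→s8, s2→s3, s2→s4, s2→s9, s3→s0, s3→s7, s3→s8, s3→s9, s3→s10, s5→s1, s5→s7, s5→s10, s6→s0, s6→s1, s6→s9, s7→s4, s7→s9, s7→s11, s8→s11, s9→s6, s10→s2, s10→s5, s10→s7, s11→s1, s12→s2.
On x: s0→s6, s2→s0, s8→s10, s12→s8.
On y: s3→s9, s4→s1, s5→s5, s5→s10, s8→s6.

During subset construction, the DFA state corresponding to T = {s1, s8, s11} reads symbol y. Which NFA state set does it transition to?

{s0, s1, s6, s8, s9, s11}

s8 on y → {s6}.
No y-transition from s1, s11.
Union after reading y: {s6}.
Now take the ϵ-closure:
From s6 via ϵ: add s0, s1, s9.
From s1 via ϵ: add s8.
From s8 via ϵ: add s11.
No new states can be added; the closed set is {s0, s1, s6, s8, s9, s11}.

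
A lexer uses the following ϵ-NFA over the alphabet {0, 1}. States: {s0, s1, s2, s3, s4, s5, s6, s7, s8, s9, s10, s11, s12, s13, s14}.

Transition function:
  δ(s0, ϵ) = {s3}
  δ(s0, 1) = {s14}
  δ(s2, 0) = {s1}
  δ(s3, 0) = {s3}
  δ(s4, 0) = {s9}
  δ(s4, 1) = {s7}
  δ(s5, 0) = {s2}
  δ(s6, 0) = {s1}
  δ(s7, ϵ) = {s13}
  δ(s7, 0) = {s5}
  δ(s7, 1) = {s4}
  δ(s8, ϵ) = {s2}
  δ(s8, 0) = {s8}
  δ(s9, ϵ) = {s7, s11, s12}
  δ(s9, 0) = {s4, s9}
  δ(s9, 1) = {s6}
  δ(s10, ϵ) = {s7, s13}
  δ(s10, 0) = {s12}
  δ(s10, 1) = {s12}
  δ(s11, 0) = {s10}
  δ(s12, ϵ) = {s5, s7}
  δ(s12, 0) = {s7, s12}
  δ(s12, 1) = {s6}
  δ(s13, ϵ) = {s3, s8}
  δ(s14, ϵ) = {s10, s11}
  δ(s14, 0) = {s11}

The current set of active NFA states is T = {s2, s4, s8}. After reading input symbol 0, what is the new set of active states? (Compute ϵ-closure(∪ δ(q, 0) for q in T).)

s2 on 0 → {s1}.
s4 on 0 → {s9}.
s8 on 0 → {s8}.
Union after reading 0: {s1, s8, s9}.
Now take the ϵ-closure:
From s8 via ϵ: add s2.
From s9 via ϵ: add s7, s11, s12.
From s7 via ϵ: add s13.
From s12 via ϵ: add s5.
From s13 via ϵ: add s3.
No new states can be added; the closed set is {s1, s2, s3, s5, s7, s8, s9, s11, s12, s13}.

{s1, s2, s3, s5, s7, s8, s9, s11, s12, s13}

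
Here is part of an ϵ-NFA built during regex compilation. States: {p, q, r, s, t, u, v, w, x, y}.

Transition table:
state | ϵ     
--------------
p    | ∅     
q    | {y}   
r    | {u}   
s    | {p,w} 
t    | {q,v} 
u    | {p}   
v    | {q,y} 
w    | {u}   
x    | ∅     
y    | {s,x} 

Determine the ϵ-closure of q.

{p, q, s, u, w, x, y}

Start with {q}.
From q via ϵ: add y.
From y via ϵ: add s, x.
From s via ϵ: add p, w.
From w via ϵ: add u.
No new states can be added; the closed set is {p, q, s, u, w, x, y}.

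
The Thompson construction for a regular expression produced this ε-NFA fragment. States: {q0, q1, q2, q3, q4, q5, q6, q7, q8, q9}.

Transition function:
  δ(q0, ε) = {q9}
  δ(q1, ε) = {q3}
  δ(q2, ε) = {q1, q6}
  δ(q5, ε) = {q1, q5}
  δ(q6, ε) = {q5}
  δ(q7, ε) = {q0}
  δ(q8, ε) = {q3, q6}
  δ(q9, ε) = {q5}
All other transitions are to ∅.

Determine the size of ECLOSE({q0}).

5

Start with {q0}.
From q0 via ε: add q9.
From q9 via ε: add q5.
From q5 via ε: add q1.
From q1 via ε: add q3.
ε-closure = {q0, q1, q3, q5, q9}, which has 5 states.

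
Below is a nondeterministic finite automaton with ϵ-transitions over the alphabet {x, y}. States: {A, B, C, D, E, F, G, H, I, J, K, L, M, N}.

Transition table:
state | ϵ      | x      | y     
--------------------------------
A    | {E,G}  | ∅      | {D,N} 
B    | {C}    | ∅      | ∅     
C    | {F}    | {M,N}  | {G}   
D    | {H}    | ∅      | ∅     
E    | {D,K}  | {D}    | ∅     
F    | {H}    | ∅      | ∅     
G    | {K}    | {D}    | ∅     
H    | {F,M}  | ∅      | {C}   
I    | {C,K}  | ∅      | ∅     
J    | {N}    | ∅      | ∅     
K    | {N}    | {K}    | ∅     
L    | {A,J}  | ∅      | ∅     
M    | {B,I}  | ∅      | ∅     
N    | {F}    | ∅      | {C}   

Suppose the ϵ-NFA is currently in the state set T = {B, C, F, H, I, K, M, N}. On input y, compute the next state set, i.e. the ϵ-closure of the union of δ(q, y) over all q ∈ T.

C on y → {G}.
H on y → {C}.
N on y → {C}.
No y-transition from B, F, I, K, M.
Union after reading y: {C, G}.
Now take the ϵ-closure:
From C via ϵ: add F.
From G via ϵ: add K.
From F via ϵ: add H.
From K via ϵ: add N.
From H via ϵ: add M.
From M via ϵ: add B, I.
No new states can be added; the closed set is {B, C, F, G, H, I, K, M, N}.

{B, C, F, G, H, I, K, M, N}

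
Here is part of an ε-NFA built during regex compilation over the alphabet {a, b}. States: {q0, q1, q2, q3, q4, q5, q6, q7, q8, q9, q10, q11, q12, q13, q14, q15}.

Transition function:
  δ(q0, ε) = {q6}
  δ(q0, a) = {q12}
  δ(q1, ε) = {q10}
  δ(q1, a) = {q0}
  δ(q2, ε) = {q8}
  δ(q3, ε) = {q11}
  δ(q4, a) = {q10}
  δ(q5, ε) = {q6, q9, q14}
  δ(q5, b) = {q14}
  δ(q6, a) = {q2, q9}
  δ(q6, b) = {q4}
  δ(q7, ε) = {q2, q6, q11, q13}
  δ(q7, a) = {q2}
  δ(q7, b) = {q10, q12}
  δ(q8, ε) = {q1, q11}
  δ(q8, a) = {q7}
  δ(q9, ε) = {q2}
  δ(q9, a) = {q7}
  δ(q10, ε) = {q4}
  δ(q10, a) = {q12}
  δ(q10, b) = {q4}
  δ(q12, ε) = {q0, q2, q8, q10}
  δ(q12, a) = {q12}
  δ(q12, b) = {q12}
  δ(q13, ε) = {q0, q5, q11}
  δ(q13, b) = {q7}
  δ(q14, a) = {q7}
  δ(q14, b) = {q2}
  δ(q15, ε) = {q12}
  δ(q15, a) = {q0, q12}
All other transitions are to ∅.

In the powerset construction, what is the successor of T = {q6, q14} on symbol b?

{q1, q2, q4, q8, q10, q11}

q6 on b → {q4}.
q14 on b → {q2}.
Union after reading b: {q2, q4}.
Now take the ε-closure:
From q2 via ε: add q8.
From q8 via ε: add q1, q11.
From q1 via ε: add q10.
No new states can be added; the closed set is {q1, q2, q4, q8, q10, q11}.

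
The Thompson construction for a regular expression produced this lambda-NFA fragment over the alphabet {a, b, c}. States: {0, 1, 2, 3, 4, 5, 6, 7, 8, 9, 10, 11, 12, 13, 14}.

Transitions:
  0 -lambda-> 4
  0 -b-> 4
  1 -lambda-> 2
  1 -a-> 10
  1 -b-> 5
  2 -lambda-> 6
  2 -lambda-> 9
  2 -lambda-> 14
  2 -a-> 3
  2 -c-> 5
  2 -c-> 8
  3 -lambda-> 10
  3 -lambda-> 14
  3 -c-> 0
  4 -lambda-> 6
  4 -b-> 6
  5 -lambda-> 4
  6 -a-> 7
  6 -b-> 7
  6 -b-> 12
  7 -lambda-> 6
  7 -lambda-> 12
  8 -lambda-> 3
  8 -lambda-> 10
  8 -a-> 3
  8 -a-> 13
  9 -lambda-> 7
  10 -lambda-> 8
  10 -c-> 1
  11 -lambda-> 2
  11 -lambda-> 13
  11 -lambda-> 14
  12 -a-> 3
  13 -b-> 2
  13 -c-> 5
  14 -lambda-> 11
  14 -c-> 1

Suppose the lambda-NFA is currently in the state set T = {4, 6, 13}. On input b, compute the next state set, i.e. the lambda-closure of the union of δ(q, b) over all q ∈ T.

{2, 6, 7, 9, 11, 12, 13, 14}

4 on b → {6}.
6 on b → {7, 12}.
13 on b → {2}.
Union after reading b: {2, 6, 7, 12}.
Now take the lambda-closure:
From 2 via lambda: add 9, 14.
From 14 via lambda: add 11.
From 11 via lambda: add 13.
No new states can be added; the closed set is {2, 6, 7, 9, 11, 12, 13, 14}.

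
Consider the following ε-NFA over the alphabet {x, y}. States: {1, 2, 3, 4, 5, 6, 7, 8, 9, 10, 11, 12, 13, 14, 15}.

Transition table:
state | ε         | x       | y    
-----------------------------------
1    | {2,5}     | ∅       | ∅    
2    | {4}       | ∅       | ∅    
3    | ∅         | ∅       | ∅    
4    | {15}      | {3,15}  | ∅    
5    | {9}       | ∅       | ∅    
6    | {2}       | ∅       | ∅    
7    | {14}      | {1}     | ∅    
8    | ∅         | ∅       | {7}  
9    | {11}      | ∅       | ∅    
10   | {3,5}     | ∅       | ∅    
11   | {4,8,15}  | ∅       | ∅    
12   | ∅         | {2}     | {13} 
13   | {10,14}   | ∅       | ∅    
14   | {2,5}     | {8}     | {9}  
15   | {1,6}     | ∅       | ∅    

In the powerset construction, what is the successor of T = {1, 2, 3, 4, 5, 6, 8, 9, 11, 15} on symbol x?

4 on x → {3, 15}.
No x-transition from 1, 2, 3, 5, 6, 8, 9, 11, 15.
Union after reading x: {3, 15}.
Now take the ε-closure:
From 15 via ε: add 1, 6.
From 1 via ε: add 2, 5.
From 2 via ε: add 4.
From 5 via ε: add 9.
From 9 via ε: add 11.
From 11 via ε: add 8.
No new states can be added; the closed set is {1, 2, 3, 4, 5, 6, 8, 9, 11, 15}.

{1, 2, 3, 4, 5, 6, 8, 9, 11, 15}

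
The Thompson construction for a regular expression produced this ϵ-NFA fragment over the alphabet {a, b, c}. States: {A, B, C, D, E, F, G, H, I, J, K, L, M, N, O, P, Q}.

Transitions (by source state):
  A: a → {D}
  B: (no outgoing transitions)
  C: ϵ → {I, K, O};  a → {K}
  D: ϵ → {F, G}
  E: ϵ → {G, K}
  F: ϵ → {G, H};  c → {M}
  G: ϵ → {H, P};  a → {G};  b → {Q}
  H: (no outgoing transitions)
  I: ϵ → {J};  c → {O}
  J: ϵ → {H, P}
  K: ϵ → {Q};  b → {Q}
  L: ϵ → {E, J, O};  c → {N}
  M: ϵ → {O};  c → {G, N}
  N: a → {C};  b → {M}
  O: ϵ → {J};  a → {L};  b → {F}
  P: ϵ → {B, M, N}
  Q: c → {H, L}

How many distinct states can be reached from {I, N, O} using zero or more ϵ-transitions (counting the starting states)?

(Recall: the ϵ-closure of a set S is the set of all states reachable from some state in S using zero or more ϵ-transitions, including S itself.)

8

Start with {I, N, O}.
From I via ϵ: add J.
From J via ϵ: add H, P.
From P via ϵ: add B, M.
ϵ-closure = {B, H, I, J, M, N, O, P}, which has 8 states.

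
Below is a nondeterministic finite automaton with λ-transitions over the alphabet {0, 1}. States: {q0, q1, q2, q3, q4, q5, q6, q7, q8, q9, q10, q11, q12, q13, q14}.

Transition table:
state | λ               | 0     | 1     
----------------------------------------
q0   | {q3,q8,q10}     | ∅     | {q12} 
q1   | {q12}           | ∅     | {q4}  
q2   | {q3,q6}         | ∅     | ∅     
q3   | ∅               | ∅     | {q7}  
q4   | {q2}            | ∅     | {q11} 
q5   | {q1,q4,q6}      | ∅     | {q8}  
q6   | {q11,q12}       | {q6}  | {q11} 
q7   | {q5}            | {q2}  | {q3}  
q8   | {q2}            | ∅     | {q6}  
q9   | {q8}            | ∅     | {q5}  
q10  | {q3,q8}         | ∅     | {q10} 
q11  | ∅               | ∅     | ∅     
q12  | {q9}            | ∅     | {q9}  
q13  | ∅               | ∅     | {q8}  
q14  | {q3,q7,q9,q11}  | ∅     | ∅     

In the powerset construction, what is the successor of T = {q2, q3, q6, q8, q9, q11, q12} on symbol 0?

q6 on 0 → {q6}.
No 0-transition from q2, q3, q8, q9, q11, q12.
Union after reading 0: {q6}.
Now take the λ-closure:
From q6 via λ: add q11, q12.
From q12 via λ: add q9.
From q9 via λ: add q8.
From q8 via λ: add q2.
From q2 via λ: add q3.
No new states can be added; the closed set is {q2, q3, q6, q8, q9, q11, q12}.

{q2, q3, q6, q8, q9, q11, q12}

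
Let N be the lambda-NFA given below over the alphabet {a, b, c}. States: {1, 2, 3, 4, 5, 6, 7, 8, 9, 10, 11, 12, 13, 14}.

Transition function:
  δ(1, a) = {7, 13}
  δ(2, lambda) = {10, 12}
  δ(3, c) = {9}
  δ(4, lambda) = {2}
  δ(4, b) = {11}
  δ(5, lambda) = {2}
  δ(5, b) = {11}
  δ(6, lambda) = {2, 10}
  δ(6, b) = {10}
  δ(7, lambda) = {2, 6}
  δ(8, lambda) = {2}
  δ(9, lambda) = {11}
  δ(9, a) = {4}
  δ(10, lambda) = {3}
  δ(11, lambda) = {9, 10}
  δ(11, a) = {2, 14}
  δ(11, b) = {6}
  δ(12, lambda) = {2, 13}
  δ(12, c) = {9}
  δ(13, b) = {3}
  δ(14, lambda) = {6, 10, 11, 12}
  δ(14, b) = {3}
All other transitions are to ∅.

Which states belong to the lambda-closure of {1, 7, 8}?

Start with {1, 7, 8}.
From 7 via lambda: add 2, 6.
From 2 via lambda: add 10, 12.
From 10 via lambda: add 3.
From 12 via lambda: add 13.
No new states can be added; the closed set is {1, 2, 3, 6, 7, 8, 10, 12, 13}.

{1, 2, 3, 6, 7, 8, 10, 12, 13}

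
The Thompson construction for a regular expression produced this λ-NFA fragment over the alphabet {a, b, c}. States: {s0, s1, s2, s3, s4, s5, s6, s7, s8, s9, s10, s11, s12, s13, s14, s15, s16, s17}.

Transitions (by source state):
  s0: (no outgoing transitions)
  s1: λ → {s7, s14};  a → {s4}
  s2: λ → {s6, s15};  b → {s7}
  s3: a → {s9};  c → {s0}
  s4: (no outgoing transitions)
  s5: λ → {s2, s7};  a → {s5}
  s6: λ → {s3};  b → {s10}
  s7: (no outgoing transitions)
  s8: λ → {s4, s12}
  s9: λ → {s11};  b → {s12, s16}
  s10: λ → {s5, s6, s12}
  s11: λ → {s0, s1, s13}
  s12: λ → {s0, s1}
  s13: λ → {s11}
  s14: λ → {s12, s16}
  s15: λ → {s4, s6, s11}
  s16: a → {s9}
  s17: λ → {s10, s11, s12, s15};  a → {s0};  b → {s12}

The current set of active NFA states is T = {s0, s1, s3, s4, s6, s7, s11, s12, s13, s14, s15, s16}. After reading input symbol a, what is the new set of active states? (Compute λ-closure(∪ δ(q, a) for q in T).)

{s0, s1, s4, s7, s9, s11, s12, s13, s14, s16}

s1 on a → {s4}.
s3 on a → {s9}.
s16 on a → {s9}.
No a-transition from s0, s4, s6, s7, s11, s12, s13, s14, s15.
Union after reading a: {s4, s9}.
Now take the λ-closure:
From s9 via λ: add s11.
From s11 via λ: add s0, s1, s13.
From s1 via λ: add s7, s14.
From s14 via λ: add s12, s16.
No new states can be added; the closed set is {s0, s1, s4, s7, s9, s11, s12, s13, s14, s16}.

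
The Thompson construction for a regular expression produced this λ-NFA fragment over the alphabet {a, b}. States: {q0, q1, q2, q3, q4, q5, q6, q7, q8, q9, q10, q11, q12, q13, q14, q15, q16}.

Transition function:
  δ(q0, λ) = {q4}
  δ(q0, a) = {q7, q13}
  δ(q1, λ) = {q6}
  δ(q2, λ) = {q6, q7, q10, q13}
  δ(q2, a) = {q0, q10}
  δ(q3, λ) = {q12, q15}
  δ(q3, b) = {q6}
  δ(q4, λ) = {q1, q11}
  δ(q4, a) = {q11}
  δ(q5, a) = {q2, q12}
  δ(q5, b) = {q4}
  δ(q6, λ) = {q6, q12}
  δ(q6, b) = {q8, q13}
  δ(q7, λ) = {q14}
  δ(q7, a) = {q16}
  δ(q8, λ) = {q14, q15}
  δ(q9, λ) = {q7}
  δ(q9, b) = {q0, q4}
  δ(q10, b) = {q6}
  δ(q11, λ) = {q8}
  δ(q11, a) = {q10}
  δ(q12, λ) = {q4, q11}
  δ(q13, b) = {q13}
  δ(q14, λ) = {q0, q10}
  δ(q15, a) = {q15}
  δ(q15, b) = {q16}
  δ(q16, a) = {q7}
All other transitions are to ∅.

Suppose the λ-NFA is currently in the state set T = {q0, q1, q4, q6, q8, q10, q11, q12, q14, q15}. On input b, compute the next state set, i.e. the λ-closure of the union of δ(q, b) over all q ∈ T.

q6 on b → {q8, q13}.
q10 on b → {q6}.
q15 on b → {q16}.
No b-transition from q0, q1, q4, q8, q11, q12, q14.
Union after reading b: {q6, q8, q13, q16}.
Now take the λ-closure:
From q6 via λ: add q12.
From q8 via λ: add q14, q15.
From q12 via λ: add q4, q11.
From q14 via λ: add q0, q10.
From q4 via λ: add q1.
No new states can be added; the closed set is {q0, q1, q4, q6, q8, q10, q11, q12, q13, q14, q15, q16}.

{q0, q1, q4, q6, q8, q10, q11, q12, q13, q14, q15, q16}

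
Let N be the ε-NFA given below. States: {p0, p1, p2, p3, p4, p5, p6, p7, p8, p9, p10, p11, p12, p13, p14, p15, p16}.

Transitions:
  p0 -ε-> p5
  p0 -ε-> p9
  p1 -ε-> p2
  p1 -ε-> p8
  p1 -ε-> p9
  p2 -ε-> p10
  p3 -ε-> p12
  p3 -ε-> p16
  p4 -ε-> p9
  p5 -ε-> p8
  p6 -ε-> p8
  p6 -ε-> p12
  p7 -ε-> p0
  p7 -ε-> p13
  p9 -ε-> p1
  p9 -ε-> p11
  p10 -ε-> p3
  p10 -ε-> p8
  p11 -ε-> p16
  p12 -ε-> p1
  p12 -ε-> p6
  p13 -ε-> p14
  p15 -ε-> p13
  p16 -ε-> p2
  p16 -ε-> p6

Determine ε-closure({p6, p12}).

Start with {p6, p12}.
From p6 via ε: add p8.
From p12 via ε: add p1.
From p1 via ε: add p2, p9.
From p2 via ε: add p10.
From p9 via ε: add p11.
From p10 via ε: add p3.
From p11 via ε: add p16.
No new states can be added; the closed set is {p1, p2, p3, p6, p8, p9, p10, p11, p12, p16}.

{p1, p2, p3, p6, p8, p9, p10, p11, p12, p16}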